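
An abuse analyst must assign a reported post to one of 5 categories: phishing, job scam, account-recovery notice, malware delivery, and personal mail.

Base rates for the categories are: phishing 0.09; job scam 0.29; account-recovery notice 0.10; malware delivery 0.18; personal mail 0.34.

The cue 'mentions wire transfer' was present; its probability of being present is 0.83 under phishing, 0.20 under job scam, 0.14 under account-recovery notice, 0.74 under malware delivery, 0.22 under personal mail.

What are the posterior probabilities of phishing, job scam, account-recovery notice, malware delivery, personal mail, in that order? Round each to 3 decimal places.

For each hypothesis, the unnormalized posterior weight is prior × likelihood:
  phishing: 0.09 × 0.83 = 0.0747
  job scam: 0.29 × 0.20 = 0.058
  account-recovery notice: 0.10 × 0.14 = 0.014
  malware delivery: 0.18 × 0.74 = 0.1332
  personal mail: 0.34 × 0.22 = 0.0748
Marginal likelihood of the evidence = 0.3547.
P(phishing | evidence) = 0.0747 / 0.3547 ≈ 0.211
P(job scam | evidence) = 0.058 / 0.3547 ≈ 0.164
P(account-recovery notice | evidence) = 0.014 / 0.3547 ≈ 0.039
P(malware delivery | evidence) = 0.1332 / 0.3547 ≈ 0.376
P(personal mail | evidence) = 0.0748 / 0.3547 ≈ 0.211

0.211, 0.164, 0.039, 0.376, 0.211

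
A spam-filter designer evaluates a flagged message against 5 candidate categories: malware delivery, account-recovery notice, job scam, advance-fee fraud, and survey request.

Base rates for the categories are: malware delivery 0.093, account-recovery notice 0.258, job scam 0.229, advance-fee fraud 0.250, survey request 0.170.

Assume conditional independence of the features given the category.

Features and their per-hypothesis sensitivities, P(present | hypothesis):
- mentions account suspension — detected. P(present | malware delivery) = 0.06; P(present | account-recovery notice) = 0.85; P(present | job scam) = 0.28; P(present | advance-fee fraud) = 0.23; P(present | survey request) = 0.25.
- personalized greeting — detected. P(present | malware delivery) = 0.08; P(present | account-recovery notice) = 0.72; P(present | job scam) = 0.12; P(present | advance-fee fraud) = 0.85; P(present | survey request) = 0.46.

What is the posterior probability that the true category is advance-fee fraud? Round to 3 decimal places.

0.208

Multiply each prior by the joint likelihood of the feature pattern:
  malware delivery: 0.093 × 0.06 × 0.08 = 0.0004464
  account-recovery notice: 0.258 × 0.85 × 0.72 = 0.1579
  job scam: 0.229 × 0.28 × 0.12 = 0.0076944
  advance-fee fraud: 0.250 × 0.23 × 0.85 = 0.048875
  survey request: 0.170 × 0.25 × 0.46 = 0.01955
Normalizing constant Z = 0.0004464 + 0.1579 + 0.0076944 + 0.048875 + 0.01955 = 0.23446.
P(advance-fee fraud | evidence) = 0.048875 / 0.23446 ≈ 0.208.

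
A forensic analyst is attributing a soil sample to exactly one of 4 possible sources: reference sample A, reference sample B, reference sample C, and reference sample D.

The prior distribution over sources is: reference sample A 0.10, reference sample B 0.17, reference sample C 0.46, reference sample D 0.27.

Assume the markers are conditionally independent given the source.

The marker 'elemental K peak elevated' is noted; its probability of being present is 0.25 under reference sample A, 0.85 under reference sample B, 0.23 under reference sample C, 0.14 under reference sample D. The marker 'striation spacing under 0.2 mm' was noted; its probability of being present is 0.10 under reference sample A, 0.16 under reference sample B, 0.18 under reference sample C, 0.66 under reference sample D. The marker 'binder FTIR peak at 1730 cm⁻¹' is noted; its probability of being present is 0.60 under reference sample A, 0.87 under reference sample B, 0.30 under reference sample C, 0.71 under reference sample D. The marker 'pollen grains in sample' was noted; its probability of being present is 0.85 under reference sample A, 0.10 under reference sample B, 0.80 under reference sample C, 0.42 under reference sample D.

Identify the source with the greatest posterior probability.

For each hypothesis, the unnormalized posterior weight is prior × product of the marker likelihoods:
  reference sample A: 0.10 × 0.25 × 0.10 × 0.60 × 0.85 = 0.001275
  reference sample B: 0.17 × 0.85 × 0.16 × 0.87 × 0.10 = 0.0020114
  reference sample C: 0.46 × 0.23 × 0.18 × 0.30 × 0.80 = 0.0045706
  reference sample D: 0.27 × 0.14 × 0.66 × 0.71 × 0.42 = 0.0074395
The unnormalized weights sum to 0.015296.
P(reference sample A | evidence) ≈ 0.001275 / 0.015296 ≈ 0.083
P(reference sample B | evidence) ≈ 0.0020114 / 0.015296 ≈ 0.131
P(reference sample C | evidence) ≈ 0.0045706 / 0.015296 ≈ 0.299
P(reference sample D | evidence) ≈ 0.0074395 / 0.015296 ≈ 0.486
The largest is 0.486, so reference sample D is most probable.

reference sample D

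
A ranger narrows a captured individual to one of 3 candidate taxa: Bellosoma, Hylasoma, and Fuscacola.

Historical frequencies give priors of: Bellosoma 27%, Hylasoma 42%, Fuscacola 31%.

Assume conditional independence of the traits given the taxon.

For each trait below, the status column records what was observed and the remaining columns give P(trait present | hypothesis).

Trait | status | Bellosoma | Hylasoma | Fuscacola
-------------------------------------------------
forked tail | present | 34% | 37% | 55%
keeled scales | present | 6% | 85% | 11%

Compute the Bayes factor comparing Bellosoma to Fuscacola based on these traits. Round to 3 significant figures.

0.337

The Bayes factor is the ratio of the joint likelihoods of the trait pattern under the two hypotheses.
  Bellosoma: 0.34 × 0.06 = 0.0204
  Fuscacola: 0.55 × 0.11 = 0.0605
Bayes factor = 0.0204 / 0.0605 ≈ 0.337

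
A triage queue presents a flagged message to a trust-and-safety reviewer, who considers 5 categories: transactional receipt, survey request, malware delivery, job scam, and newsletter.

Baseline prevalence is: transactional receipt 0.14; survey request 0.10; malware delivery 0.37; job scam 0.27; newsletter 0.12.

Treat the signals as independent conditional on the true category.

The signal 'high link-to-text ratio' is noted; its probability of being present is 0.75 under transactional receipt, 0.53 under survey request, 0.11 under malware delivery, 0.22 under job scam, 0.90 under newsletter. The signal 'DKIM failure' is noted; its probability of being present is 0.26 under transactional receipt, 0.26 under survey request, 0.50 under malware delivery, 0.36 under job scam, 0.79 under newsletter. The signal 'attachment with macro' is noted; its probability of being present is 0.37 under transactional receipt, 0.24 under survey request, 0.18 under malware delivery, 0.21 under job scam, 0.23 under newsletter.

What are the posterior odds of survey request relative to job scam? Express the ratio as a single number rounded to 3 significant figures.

0.736

The normalizing constant cancels in an odds ratio, so compute prior × likelihood for the two hypotheses only:
  survey request: 0.10 × 0.53 × 0.26 × 0.24 = 0.0033072
  job scam: 0.27 × 0.22 × 0.36 × 0.21 = 0.0044906
Odds(survey request : job scam) = 0.0033072 / 0.0044906 ≈ 0.736.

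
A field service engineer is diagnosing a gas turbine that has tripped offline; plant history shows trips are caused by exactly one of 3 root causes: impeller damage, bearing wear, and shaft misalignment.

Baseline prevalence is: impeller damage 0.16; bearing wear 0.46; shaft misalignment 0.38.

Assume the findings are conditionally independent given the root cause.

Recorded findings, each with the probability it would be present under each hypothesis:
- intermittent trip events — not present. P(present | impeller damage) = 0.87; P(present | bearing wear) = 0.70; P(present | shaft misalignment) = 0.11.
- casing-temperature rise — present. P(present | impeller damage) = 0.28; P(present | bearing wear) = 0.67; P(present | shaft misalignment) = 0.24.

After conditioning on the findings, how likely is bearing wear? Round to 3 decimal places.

0.515

For each hypothesis, the unnormalized posterior weight is prior × product of the finding likelihoods (using 1 − P(present | H) for each absent finding):
  impeller damage: 0.16 × (1 − 0.87) × 0.28 = 0.005824
  bearing wear: 0.46 × (1 − 0.70) × 0.67 = 0.09246
  shaft misalignment: 0.38 × (1 − 0.11) × 0.24 = 0.081168
Normalizing constant Z = 0.005824 + 0.09246 + 0.081168 = 0.17945.
P(bearing wear | evidence) = 0.09246 / 0.17945 ≈ 0.515.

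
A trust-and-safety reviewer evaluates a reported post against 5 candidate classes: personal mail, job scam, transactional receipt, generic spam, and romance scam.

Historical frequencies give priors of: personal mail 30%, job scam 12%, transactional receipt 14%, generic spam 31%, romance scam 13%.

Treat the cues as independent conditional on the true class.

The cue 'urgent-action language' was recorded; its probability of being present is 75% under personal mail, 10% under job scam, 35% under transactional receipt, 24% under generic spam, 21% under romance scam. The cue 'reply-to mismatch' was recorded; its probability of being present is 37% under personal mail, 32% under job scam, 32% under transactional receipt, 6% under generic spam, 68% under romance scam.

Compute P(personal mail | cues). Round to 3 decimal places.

For each hypothesis, the unnormalized posterior weight is prior × product of the cue likelihoods:
  personal mail: 0.30 × 0.75 × 0.37 = 0.08325
  job scam: 0.12 × 0.10 × 0.32 = 0.00384
  transactional receipt: 0.14 × 0.35 × 0.32 = 0.01568
  generic spam: 0.31 × 0.24 × 0.06 = 0.004464
  romance scam: 0.13 × 0.21 × 0.68 = 0.018564
The unnormalized weights sum to 0.1258.
P(personal mail | evidence) = 0.08325 / 0.1258 ≈ 0.662.

0.662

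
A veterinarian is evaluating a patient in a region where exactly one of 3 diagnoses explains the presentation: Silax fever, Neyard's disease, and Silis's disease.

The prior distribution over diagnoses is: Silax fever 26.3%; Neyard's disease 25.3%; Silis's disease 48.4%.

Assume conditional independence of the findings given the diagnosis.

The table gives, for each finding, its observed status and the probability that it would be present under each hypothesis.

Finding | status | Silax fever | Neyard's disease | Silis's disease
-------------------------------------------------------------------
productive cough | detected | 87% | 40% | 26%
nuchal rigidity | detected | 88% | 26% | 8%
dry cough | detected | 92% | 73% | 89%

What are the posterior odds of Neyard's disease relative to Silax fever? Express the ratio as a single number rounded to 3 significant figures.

0.104

Posterior odds equal prior odds times the likelihood ratio; only the two competing hypotheses matter.
  Neyard's disease: 0.253 × 0.40 × 0.26 × 0.73 = 0.019208
  Silax fever: 0.263 × 0.87 × 0.88 × 0.92 = 0.18524
Odds(Neyard's disease : Silax fever) = 0.019208 / 0.18524 ≈ 0.104.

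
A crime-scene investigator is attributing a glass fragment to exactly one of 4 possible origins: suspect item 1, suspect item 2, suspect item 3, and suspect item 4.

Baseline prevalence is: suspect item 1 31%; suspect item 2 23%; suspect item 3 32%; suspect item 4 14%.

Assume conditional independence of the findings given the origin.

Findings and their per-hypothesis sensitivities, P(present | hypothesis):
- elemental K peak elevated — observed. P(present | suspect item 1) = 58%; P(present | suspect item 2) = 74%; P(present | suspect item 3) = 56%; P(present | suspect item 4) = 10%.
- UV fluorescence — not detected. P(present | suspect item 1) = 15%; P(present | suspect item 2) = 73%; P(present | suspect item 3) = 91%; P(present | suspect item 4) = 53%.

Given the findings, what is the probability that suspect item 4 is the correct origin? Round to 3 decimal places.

For each hypothesis, the unnormalized posterior weight is prior × product of the finding likelihoods (using 1 − P(present | H) for each absent finding):
  suspect item 1: 0.31 × 0.58 × (1 − 0.15) = 0.15283
  suspect item 2: 0.23 × 0.74 × (1 − 0.73) = 0.045954
  suspect item 3: 0.32 × 0.56 × (1 − 0.91) = 0.016128
  suspect item 4: 0.14 × 0.10 × (1 − 0.53) = 0.00658
The unnormalized weights sum to 0.22149.
P(suspect item 4 | evidence) = 0.00658 / 0.22149 ≈ 0.030.

0.030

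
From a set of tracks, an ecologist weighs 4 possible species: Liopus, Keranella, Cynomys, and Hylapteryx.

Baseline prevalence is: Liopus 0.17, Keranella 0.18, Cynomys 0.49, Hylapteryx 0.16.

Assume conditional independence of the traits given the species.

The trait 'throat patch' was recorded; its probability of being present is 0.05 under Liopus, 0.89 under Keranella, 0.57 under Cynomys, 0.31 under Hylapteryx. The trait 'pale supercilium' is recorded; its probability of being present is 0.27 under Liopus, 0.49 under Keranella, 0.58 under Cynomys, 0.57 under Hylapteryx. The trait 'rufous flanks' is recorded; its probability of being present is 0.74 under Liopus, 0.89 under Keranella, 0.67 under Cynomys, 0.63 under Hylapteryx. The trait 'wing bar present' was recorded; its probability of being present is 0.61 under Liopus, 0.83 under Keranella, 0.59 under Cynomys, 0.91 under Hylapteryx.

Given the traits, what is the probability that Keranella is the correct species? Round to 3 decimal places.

0.416

By Bayes' rule with conditional independence, the unnormalized weight for each hypothesis is prior × ∏ likelihoods:
  Liopus: 0.17 × 0.05 × 0.27 × 0.74 × 0.61 = 0.001036
  Keranella: 0.18 × 0.89 × 0.49 × 0.89 × 0.83 = 0.057986
  Cynomys: 0.49 × 0.57 × 0.58 × 0.67 × 0.59 = 0.064036
  Hylapteryx: 0.16 × 0.31 × 0.57 × 0.63 × 0.91 = 0.016208
Normalizing constant Z = 0.001036 + 0.057986 + 0.064036 + 0.016208 = 0.13927.
P(Keranella | evidence) = 0.057986 / 0.13927 ≈ 0.416.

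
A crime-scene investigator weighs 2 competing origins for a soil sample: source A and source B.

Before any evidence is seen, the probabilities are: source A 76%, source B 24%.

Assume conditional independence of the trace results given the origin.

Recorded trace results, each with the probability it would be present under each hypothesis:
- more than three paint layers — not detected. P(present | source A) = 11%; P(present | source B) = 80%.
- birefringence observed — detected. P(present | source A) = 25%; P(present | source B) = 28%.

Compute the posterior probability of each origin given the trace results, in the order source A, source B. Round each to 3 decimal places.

Multiply each prior by the joint likelihood of the trace result pattern (using 1 − P(present | H) for each absent trace result):
  source A: 0.76 × (1 − 0.11) × 0.25 = 0.1691
  source B: 0.24 × (1 − 0.80) × 0.28 = 0.01344
Marginal likelihood of the evidence = 0.18254.
P(source A | evidence) = 0.1691 / 0.18254 ≈ 0.926
P(source B | evidence) = 0.01344 / 0.18254 ≈ 0.074

0.926, 0.074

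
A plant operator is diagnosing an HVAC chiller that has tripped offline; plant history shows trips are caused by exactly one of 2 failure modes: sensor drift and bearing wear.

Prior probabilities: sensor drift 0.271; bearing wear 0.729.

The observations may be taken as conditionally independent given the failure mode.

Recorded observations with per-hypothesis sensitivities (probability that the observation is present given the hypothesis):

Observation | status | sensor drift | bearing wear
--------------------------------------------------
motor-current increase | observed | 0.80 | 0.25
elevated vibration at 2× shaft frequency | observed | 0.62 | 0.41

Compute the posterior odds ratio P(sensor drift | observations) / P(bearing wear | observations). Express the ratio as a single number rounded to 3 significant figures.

1.80

Unnormalized posterior weight (prior times the observation likelihoods) for each of the two hypotheses:
  sensor drift: 0.271 × 0.80 × 0.62 = 0.13442
  bearing wear: 0.729 × 0.25 × 0.41 = 0.074722
Posterior odds = 0.13442 / 0.074722 ≈ 1.80.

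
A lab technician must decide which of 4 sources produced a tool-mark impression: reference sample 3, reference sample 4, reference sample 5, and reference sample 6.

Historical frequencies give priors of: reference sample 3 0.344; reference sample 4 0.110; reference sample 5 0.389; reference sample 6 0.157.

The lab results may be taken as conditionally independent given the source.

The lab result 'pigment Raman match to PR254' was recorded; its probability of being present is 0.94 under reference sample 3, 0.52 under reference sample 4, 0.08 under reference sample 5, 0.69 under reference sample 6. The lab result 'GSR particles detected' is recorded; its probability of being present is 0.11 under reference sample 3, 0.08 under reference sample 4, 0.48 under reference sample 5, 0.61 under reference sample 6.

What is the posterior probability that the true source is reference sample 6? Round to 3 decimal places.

Multiply each prior by the joint likelihood of the lab result pattern:
  reference sample 3: 0.344 × 0.94 × 0.11 = 0.03557
  reference sample 4: 0.110 × 0.52 × 0.08 = 0.004576
  reference sample 5: 0.389 × 0.08 × 0.48 = 0.014938
  reference sample 6: 0.157 × 0.69 × 0.61 = 0.066081
Marginal likelihood of the evidence = 0.12116.
P(reference sample 6 | evidence) = 0.066081 / 0.12116 ≈ 0.545.

0.545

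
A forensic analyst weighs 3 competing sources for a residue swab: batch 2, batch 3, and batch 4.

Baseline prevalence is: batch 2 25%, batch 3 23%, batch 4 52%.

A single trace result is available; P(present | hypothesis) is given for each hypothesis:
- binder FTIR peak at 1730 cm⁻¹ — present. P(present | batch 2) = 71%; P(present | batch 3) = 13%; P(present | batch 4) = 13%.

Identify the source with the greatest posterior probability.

Multiply each prior by the likelihood of the trace result:
  batch 2: 0.25 × 0.71 = 0.1775
  batch 3: 0.23 × 0.13 = 0.0299
  batch 4: 0.52 × 0.13 = 0.0676
Marginal likelihood of the evidence = 0.275.
P(batch 2 | evidence) ≈ 0.1775 / 0.275 ≈ 0.645
P(batch 3 | evidence) ≈ 0.0299 / 0.275 ≈ 0.109
P(batch 4 | evidence) ≈ 0.0676 / 0.275 ≈ 0.246
The largest is 0.645, so batch 2 is most probable.

batch 2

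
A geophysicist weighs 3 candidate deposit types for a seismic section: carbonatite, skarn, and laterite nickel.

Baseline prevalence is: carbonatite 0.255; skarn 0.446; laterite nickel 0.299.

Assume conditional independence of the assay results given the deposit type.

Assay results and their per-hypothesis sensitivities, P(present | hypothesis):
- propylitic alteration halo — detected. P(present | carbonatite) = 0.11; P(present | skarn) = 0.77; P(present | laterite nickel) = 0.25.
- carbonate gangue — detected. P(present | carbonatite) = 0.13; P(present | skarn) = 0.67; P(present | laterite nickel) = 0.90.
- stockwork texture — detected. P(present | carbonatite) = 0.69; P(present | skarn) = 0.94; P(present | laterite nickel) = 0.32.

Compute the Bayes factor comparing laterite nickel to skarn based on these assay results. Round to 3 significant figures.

0.148

The Bayes factor is the ratio of the joint likelihoods of the assay result pattern under the two hypotheses.
  laterite nickel: 0.25 × 0.90 × 0.32 = 0.072
  skarn: 0.77 × 0.67 × 0.94 = 0.48495
Bayes factor = 0.072 / 0.48495 ≈ 0.148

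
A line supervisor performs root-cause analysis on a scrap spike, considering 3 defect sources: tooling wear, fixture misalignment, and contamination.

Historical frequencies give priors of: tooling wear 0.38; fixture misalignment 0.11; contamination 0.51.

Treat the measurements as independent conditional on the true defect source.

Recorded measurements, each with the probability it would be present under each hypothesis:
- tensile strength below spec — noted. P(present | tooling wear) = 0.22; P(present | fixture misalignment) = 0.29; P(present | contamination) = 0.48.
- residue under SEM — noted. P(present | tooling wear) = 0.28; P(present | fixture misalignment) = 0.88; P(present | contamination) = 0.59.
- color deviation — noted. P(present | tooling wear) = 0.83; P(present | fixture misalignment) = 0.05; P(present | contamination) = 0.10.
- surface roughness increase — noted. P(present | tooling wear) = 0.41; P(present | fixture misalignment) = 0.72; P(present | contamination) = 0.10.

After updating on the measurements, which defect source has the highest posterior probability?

tooling wear

For each hypothesis, the unnormalized posterior weight is prior × product of the measurement likelihoods:
  tooling wear: 0.38 × 0.22 × 0.28 × 0.83 × 0.41 = 0.0079657
  fixture misalignment: 0.11 × 0.29 × 0.88 × 0.05 × 0.72 = 0.0010106
  contamination: 0.51 × 0.48 × 0.59 × 0.10 × 0.10 = 0.0014443
Normalizing constant Z = 0.0079657 + 0.0010106 + 0.0014443 = 0.010421.
P(tooling wear | evidence) ≈ 0.0079657 / 0.010421 ≈ 0.764
P(fixture misalignment | evidence) ≈ 0.0010106 / 0.010421 ≈ 0.097
P(contamination | evidence) ≈ 0.0014443 / 0.010421 ≈ 0.139
The largest is 0.764, so tooling wear is most probable.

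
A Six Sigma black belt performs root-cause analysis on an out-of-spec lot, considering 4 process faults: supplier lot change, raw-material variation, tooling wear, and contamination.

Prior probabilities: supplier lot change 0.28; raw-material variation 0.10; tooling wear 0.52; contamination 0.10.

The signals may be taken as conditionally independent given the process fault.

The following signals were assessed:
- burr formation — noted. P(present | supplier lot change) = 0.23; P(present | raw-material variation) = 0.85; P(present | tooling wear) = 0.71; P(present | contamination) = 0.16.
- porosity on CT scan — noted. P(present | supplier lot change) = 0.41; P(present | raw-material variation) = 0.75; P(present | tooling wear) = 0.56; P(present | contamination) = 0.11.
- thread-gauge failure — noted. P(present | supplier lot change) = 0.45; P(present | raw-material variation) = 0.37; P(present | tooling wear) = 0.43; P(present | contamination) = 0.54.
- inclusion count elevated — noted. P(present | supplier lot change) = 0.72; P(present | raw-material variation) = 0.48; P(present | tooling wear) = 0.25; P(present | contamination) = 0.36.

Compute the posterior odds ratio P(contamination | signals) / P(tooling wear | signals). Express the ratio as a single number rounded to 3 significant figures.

Posterior odds equal prior odds times the likelihood ratio; only the two competing hypotheses matter.
  contamination: 0.10 × 0.16 × 0.11 × 0.54 × 0.36 = 0.00034214
  tooling wear: 0.52 × 0.71 × 0.56 × 0.43 × 0.25 = 0.022226
Odds(contamination : tooling wear) = 0.00034214 / 0.022226 ≈ 0.0154.

0.0154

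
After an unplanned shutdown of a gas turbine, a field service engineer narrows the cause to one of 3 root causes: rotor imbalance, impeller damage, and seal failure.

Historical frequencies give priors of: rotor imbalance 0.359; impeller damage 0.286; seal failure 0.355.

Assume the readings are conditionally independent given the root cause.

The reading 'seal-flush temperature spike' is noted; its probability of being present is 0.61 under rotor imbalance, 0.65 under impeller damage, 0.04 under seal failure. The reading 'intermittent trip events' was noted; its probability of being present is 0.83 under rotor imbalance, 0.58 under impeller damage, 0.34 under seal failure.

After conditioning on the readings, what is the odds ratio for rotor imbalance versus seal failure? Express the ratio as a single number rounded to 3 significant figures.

Posterior odds equal prior odds times the likelihood ratio; only the two competing hypotheses matter.
  rotor imbalance: 0.359 × 0.61 × 0.83 = 0.18176
  seal failure: 0.355 × 0.04 × 0.34 = 0.004828
Posterior odds = 0.18176 / 0.004828 ≈ 37.6.

37.6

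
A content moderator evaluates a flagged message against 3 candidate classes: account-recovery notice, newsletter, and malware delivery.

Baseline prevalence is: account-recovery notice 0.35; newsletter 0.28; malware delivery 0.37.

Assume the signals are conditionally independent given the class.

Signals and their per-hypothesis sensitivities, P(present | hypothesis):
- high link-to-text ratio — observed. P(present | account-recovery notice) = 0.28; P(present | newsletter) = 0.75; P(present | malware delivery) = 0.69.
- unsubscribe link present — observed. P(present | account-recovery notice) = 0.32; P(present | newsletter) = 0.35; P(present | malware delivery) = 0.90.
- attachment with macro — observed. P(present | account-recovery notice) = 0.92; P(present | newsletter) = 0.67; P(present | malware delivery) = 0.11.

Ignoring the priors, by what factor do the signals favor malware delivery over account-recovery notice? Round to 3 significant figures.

Joint likelihood of the signal pattern under each hypothesis:
  malware delivery: 0.69 × 0.90 × 0.11 = 0.06831
  account-recovery notice: 0.28 × 0.32 × 0.92 = 0.082432
Bayes factor = 0.06831 / 0.082432 ≈ 0.829

0.829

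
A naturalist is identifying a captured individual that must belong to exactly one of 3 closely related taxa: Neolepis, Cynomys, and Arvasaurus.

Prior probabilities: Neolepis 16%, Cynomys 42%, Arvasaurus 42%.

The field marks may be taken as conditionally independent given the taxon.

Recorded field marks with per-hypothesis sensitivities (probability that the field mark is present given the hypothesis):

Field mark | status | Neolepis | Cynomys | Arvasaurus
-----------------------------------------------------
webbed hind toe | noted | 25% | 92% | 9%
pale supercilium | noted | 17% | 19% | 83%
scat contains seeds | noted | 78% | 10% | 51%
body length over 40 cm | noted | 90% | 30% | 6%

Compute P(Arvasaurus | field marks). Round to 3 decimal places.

For each hypothesis, the unnormalized posterior weight is prior × product of the field mark likelihoods:
  Neolepis: 0.16 × 0.25 × 0.17 × 0.78 × 0.90 = 0.0047736
  Cynomys: 0.42 × 0.92 × 0.19 × 0.10 × 0.30 = 0.0022025
  Arvasaurus: 0.42 × 0.09 × 0.83 × 0.51 × 0.06 = 0.00096004
Marginal likelihood of the evidence = 0.0079361.
P(Arvasaurus | evidence) = 0.00096004 / 0.0079361 ≈ 0.121.

0.121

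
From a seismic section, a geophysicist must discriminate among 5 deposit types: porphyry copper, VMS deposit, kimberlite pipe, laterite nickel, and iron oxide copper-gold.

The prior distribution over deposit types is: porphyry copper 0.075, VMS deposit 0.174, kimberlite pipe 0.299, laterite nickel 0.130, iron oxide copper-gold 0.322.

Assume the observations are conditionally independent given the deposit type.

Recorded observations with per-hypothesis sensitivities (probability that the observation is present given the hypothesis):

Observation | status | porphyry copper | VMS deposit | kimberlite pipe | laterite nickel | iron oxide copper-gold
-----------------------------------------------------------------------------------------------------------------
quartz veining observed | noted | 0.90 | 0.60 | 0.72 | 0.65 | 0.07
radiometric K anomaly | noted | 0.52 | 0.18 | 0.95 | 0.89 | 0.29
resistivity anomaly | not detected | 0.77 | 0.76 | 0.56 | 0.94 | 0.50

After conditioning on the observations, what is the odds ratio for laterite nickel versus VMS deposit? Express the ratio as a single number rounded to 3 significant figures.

Unnormalized posterior weight (prior times the observation likelihoods) for each of the two hypotheses (using 1 − P(present | H) for each absent observation):
  laterite nickel: 0.130 × 0.65 × 0.89 × (1 − 0.94) = 0.0045123
  VMS deposit: 0.174 × 0.60 × 0.18 × (1 − 0.76) = 0.0045101
Posterior odds = 0.0045123 / 0.0045101 ≈ 1.00.

1.00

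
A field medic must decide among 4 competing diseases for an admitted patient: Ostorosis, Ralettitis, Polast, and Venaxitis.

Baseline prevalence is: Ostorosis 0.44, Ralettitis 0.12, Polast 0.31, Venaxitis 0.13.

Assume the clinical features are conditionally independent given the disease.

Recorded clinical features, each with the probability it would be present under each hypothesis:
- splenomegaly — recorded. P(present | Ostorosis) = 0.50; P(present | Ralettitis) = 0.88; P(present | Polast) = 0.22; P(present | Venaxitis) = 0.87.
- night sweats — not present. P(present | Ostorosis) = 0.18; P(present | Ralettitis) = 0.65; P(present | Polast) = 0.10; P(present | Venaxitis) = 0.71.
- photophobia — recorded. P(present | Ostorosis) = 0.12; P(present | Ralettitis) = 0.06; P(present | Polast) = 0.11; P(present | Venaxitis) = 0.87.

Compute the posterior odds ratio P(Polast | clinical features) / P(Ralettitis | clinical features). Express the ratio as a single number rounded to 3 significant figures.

3.04

Unnormalized posterior weight (prior times the clinical feature likelihoods) for each of the two hypotheses (using 1 − P(present | H) for each absent clinical feature):
  Polast: 0.31 × 0.22 × (1 − 0.10) × 0.11 = 0.0067518
  Ralettitis: 0.12 × 0.88 × (1 − 0.65) × 0.06 = 0.0022176
Posterior odds = 0.0067518 / 0.0022176 ≈ 3.04.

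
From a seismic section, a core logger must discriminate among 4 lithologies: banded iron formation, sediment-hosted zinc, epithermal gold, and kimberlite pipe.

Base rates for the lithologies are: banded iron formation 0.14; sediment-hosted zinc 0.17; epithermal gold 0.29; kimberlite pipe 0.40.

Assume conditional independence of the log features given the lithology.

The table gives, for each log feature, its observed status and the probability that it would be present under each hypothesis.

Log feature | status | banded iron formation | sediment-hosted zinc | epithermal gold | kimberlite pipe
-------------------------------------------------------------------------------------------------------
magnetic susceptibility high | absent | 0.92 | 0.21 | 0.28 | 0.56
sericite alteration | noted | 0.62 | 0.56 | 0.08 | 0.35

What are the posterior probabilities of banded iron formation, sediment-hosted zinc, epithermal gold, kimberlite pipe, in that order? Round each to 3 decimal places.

Multiply each prior by the joint likelihood of the log feature pattern (using 1 − P(present | H) for each absent log feature):
  banded iron formation: 0.14 × (1 − 0.92) × 0.62 = 0.006944
  sediment-hosted zinc: 0.17 × (1 − 0.21) × 0.56 = 0.075208
  epithermal gold: 0.29 × (1 − 0.28) × 0.08 = 0.016704
  kimberlite pipe: 0.40 × (1 − 0.56) × 0.35 = 0.0616
Normalizing constant Z = 0.006944 + 0.075208 + 0.016704 + 0.0616 = 0.16046.
P(banded iron formation | evidence) = 0.006944 / 0.16046 ≈ 0.043
P(sediment-hosted zinc | evidence) = 0.075208 / 0.16046 ≈ 0.469
P(epithermal gold | evidence) = 0.016704 / 0.16046 ≈ 0.104
P(kimberlite pipe | evidence) = 0.0616 / 0.16046 ≈ 0.384

0.043, 0.469, 0.104, 0.384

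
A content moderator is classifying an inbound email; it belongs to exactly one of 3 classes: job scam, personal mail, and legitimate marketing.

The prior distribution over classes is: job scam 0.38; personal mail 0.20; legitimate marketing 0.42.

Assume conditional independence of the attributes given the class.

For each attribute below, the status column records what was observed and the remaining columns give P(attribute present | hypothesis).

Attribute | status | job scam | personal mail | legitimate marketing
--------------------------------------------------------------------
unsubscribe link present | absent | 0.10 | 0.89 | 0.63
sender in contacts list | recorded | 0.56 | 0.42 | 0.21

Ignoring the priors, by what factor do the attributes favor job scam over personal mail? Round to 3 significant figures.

Joint likelihood of the attribute pattern under each hypothesis (using 1 − P(present | H) for each absent attribute):
  job scam: (1 − 0.10) × 0.56 = 0.504
  personal mail: (1 − 0.89) × 0.42 = 0.0462
Bayes factor = 0.504 / 0.0462 ≈ 10.9

10.9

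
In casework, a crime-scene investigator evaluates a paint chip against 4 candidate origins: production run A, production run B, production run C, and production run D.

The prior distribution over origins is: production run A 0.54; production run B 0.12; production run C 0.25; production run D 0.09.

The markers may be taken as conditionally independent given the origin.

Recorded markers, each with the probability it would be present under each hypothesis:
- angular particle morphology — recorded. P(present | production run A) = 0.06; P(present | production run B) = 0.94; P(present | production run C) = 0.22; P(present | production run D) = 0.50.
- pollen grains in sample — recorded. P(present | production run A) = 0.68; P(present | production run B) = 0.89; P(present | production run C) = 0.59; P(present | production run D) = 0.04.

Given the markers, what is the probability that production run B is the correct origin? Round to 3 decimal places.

0.641

For each hypothesis, the unnormalized posterior weight is prior × product of the marker likelihoods:
  production run A: 0.54 × 0.06 × 0.68 = 0.022032
  production run B: 0.12 × 0.94 × 0.89 = 0.10039
  production run C: 0.25 × 0.22 × 0.59 = 0.03245
  production run D: 0.09 × 0.50 × 0.04 = 0.0018
The unnormalized weights sum to 0.15667.
P(production run B | evidence) = 0.10039 / 0.15667 ≈ 0.641.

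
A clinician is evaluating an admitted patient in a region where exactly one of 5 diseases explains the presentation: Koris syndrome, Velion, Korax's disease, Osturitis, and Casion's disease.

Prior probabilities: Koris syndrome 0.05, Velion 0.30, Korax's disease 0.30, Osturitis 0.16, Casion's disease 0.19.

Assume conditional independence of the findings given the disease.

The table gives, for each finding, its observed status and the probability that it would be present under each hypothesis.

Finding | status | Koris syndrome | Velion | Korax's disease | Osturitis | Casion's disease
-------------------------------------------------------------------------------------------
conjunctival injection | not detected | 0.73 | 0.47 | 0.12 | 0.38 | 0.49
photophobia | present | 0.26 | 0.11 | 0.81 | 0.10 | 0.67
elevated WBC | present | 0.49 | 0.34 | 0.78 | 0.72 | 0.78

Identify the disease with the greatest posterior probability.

Korax's disease

For each hypothesis, the unnormalized posterior weight is prior × product of the finding likelihoods (using 1 − P(present | H) for each absent finding):
  Koris syndrome: 0.05 × (1 − 0.73) × 0.26 × 0.49 = 0.0017199
  Velion: 0.30 × (1 − 0.47) × 0.11 × 0.34 = 0.0059466
  Korax's disease: 0.30 × (1 − 0.12) × 0.81 × 0.78 = 0.1668
  Osturitis: 0.16 × (1 − 0.38) × 0.10 × 0.72 = 0.0071424
  Casion's disease: 0.19 × (1 − 0.49) × 0.67 × 0.78 = 0.05064
Normalizing constant Z = 0.0017199 + 0.0059466 + 0.1668 + 0.0071424 + 0.05064 = 0.23224.
P(Koris syndrome | evidence) ≈ 0.0017199 / 0.23224 ≈ 0.007
P(Velion | evidence) ≈ 0.0059466 / 0.23224 ≈ 0.026
P(Korax's disease | evidence) ≈ 0.1668 / 0.23224 ≈ 0.718
P(Osturitis | evidence) ≈ 0.0071424 / 0.23224 ≈ 0.031
P(Casion's disease | evidence) ≈ 0.05064 / 0.23224 ≈ 0.218
The largest is 0.718, so Korax's disease is most probable.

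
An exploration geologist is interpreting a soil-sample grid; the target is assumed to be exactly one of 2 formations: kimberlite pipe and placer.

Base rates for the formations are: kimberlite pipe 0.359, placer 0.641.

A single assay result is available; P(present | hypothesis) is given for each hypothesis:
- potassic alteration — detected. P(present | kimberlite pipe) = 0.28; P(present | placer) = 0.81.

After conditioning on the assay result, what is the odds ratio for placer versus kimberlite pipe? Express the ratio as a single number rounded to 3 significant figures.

5.17

Unnormalized posterior weight (prior times the assay result likelihood) for each of the two hypotheses:
  placer: 0.641 × 0.81 = 0.51921
  kimberlite pipe: 0.359 × 0.28 = 0.10052
Odds(placer : kimberlite pipe) = 0.51921 / 0.10052 ≈ 5.17.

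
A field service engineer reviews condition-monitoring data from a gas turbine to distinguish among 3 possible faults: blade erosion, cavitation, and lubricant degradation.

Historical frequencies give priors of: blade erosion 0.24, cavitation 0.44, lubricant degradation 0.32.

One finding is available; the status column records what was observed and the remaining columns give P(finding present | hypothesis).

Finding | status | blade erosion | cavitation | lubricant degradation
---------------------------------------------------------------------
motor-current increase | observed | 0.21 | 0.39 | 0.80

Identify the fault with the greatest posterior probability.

lubricant degradation

Multiply each prior by the likelihood of the finding:
  blade erosion: 0.24 × 0.21 = 0.0504
  cavitation: 0.44 × 0.39 = 0.1716
  lubricant degradation: 0.32 × 0.80 = 0.256
Normalizing constant Z = 0.0504 + 0.1716 + 0.256 = 0.478.
P(blade erosion | evidence) ≈ 0.0504 / 0.478 ≈ 0.105
P(cavitation | evidence) ≈ 0.1716 / 0.478 ≈ 0.359
P(lubricant degradation | evidence) ≈ 0.256 / 0.478 ≈ 0.536
The largest is 0.536, so lubricant degradation is most probable.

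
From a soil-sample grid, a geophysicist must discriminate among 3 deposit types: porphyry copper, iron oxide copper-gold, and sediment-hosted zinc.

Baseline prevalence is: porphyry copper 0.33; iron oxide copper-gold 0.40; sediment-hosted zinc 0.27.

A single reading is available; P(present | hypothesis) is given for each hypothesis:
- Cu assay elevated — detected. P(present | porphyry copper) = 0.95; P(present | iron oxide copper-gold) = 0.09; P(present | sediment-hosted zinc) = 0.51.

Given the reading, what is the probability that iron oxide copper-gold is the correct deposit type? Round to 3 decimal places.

0.074

Multiply each prior by the likelihood of the reading:
  porphyry copper: 0.33 × 0.95 = 0.3135
  iron oxide copper-gold: 0.40 × 0.09 = 0.036
  sediment-hosted zinc: 0.27 × 0.51 = 0.1377
The unnormalized weights sum to 0.4872.
P(iron oxide copper-gold | evidence) = 0.036 / 0.4872 ≈ 0.074.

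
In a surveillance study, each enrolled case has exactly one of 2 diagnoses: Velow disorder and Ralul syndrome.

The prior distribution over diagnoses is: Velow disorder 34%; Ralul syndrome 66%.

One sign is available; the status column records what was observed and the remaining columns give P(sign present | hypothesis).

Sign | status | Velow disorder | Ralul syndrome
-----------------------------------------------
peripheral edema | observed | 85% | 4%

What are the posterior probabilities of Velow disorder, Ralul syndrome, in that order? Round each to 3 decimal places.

0.916, 0.084

For each hypothesis, the unnormalized posterior weight is prior × likelihood:
  Velow disorder: 0.34 × 0.85 = 0.289
  Ralul syndrome: 0.66 × 0.04 = 0.0264
Marginal likelihood of the evidence = 0.3154.
P(Velow disorder | evidence) = 0.289 / 0.3154 ≈ 0.916
P(Ralul syndrome | evidence) = 0.0264 / 0.3154 ≈ 0.084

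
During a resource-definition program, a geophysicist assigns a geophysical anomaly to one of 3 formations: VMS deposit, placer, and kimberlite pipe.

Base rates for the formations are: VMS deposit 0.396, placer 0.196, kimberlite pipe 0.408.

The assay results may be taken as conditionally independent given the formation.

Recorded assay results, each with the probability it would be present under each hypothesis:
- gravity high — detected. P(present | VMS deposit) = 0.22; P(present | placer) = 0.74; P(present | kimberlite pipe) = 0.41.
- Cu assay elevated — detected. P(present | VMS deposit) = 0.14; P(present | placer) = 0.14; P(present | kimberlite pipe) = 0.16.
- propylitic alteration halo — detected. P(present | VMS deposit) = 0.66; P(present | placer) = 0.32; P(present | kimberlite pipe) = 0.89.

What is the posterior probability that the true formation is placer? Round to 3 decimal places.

By Bayes' rule with conditional independence, the unnormalized weight for each hypothesis is prior × ∏ likelihoods:
  VMS deposit: 0.396 × 0.22 × 0.14 × 0.66 = 0.0080499
  placer: 0.196 × 0.74 × 0.14 × 0.32 = 0.0064978
  kimberlite pipe: 0.408 × 0.41 × 0.16 × 0.89 = 0.023821
Marginal likelihood of the evidence = 0.038368.
P(placer | evidence) = 0.0064978 / 0.038368 ≈ 0.169.

0.169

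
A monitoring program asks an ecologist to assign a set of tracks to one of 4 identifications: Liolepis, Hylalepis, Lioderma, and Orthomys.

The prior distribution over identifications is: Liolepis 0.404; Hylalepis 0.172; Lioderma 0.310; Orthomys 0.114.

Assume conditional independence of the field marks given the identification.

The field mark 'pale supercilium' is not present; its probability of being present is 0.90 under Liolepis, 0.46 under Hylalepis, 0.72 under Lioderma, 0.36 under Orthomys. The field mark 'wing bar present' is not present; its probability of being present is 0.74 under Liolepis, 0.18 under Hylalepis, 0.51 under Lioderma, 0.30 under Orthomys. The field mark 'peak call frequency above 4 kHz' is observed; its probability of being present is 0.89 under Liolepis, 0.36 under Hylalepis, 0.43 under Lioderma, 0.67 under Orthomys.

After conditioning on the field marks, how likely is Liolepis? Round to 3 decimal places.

For each hypothesis, the unnormalized posterior weight is prior × product of the field mark likelihoods (using 1 − P(present | H) for each absent field mark):
  Liolepis: 0.404 × (1 − 0.90) × (1 − 0.74) × 0.89 = 0.0093486
  Hylalepis: 0.172 × (1 − 0.46) × (1 − 0.18) × 0.36 = 0.027418
  Lioderma: 0.310 × (1 − 0.72) × (1 − 0.51) × 0.43 = 0.018289
  Orthomys: 0.114 × (1 − 0.36) × (1 − 0.30) × 0.67 = 0.034218
Marginal likelihood of the evidence = 0.089274.
P(Liolepis | evidence) = 0.0093486 / 0.089274 ≈ 0.105.

0.105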